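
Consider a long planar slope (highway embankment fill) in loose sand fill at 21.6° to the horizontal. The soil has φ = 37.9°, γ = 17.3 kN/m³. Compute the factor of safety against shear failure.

For a dry cohesionless infinite slope the factor of safety is FS = tanφ / tanβ.
FS = tan37.9° / tan21.6° = 0.7785 / 0.3959 = 1.966

FS = 1.97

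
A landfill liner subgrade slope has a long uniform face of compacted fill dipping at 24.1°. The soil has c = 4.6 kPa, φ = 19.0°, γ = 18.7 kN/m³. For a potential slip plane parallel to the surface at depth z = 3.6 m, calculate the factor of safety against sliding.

For an infinite slope with a slip plane parallel to the surface (no pore pressure): FS = [c + γz cos²β tanφ] / [γz sinβ cosβ].
γz = 18.7·3.6 = 67.32 kN/m²
Numerator = 4.6 + 67.32·cos²24.1°·tan19.0° = 4.6 + 67.32·0.8333·0.3443 = 23.915 kPa
Denominator = 67.32·sin24.1°·cos24.1° = 67.32·0.4083·0.9128 = 25.093 kPa
FS = 23.915 / 25.093 = 0.953

FS = 0.95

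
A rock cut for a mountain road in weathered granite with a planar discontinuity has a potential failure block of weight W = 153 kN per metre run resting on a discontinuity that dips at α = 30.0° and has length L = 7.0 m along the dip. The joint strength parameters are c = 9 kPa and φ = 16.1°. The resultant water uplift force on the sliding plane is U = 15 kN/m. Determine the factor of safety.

FS = 1.27

Resolving the block weight along and normal to the plane and applying the Mohr–Coulomb strength on the joint:
N' = W cosα − U = 153·cos30.0° − 15 = 117.5 kN/m
Driving force T = W sinα = 153·sin30.0° = 76.5 kN/m
Resisting force R = c·L + N'·tanφ = 9·7.0 + 117.5·tan16.1° = 63.0 + 33.9 = 96.9 kN/m
FS = R / T = 96.9 / 76.5 = 1.267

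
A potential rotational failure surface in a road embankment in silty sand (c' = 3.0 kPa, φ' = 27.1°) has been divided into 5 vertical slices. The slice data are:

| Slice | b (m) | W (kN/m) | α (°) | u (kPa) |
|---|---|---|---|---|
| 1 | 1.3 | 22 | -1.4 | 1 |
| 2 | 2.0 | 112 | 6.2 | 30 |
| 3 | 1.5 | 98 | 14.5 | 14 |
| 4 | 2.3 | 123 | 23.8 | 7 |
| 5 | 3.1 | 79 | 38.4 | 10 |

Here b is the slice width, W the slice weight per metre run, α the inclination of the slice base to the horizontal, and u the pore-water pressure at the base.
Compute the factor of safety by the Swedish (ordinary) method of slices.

Ordinary method of slices: FS = Σ[c'·Δl_i + (W_i cosα_i − u_i·Δl_i)·tanφ'] / Σ W_i sinα_i, with Δl_i = b_i / cosα_i.
Slice 1: Δl = 1.3/cos(-1.4°) = 1.300 m; N'_1 = 22·cos(-1.4°) − 1·1.300 = 20.7; c'Δl = 3.90; W sinα = -0.5
Slice 2: Δl = 2.0/cos6.2° = 2.012 m; N'_2 = 112·cos6.2° − 30·2.012 = 51.0; c'Δl = 6.04; W sinα = 12.1
Slice 3: Δl = 1.5/cos14.5° = 1.549 m; N'_3 = 98·cos14.5° − 14·1.549 = 73.2; c'Δl = 4.65; W sinα = 24.5
Slice 4: Δl = 2.3/cos23.8° = 2.514 m; N'_4 = 123·cos23.8° − 7·2.514 = 94.9; c'Δl = 7.54; W sinα = 49.6
Slice 5: Δl = 3.1/cos38.4° = 3.956 m; N'_5 = 79·cos38.4° − 10·3.956 = 22.4; c'Δl = 11.87; W sinα = 49.1
Σc'Δl = 34.0 kN/m; ΣN' = 262.2 kN/m; ΣW sinα = 134.8 kN/m
Resisting = 34.0 + 262.2·tan27.1° = 34.0 + 134.2 = 168.2 kN/m
FS = 168.2 / 134.8 = 1.247

FS = 1.25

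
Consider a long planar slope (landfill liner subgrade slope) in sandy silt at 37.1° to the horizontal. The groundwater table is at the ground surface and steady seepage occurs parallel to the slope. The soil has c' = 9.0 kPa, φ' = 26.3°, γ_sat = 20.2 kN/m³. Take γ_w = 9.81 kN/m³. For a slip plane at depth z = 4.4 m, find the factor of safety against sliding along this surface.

FS = 0.55

With seepage parallel to the slope and the water table at the surface, the effective normal stress on the slip plane uses the buoyant unit weight γ' = γ_sat − γ_w while the driving shear stress uses γ_sat:
FS = [c' + γ' z cos²β tanφ'] / [γ_sat z sinβ cosβ]
γ' = 20.2 − 9.81 = 10.39 kN/m³
Numerator = 9.0 + 10.39·4.4·cos²37.1°·tan26.3° = 9.0 + 10.39·4.4·0.6361·0.4942 = 23.373 kPa
Denominator = 20.2·4.4·sin37.1°·cos37.1° = 20.2·4.4·0.6032·0.7976 = 42.761 kPa
FS = 23.373 / 42.761 = 0.547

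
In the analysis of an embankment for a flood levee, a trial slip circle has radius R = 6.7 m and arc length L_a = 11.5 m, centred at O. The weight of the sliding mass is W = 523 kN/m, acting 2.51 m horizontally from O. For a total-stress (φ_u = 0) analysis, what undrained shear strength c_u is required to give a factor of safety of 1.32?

c_u = 22.5 kPa

FS = c_u·L_a·R / (W·d), so c_u = FS·W·d / (L_a·R).
c_u = 1.32·523·2.51 / (11.50·6.7) = 1732.8 / 77.05 = 22.49 kPa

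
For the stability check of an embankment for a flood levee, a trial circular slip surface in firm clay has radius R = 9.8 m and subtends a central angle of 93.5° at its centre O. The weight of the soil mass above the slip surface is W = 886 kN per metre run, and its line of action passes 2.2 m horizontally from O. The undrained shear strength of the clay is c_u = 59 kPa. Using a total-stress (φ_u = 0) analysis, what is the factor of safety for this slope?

FS = 4.74

Taking moments about the centre O, the resisting moment is provided by the undrained shear strength acting along the arc:
Arc length L_a = R·θ = 9.8·(93.5°·π/180) = 9.8·1.6319 = 15.99 m
M_R = c_u·L_a·R = 59·15.99·9.8 = 9246.8 kN·m/m
M_D = W·d = 886·2.2 = 1949.2 kN·m/m
FS = M_R / M_D = 9246.8 / 1949.2 = 4.744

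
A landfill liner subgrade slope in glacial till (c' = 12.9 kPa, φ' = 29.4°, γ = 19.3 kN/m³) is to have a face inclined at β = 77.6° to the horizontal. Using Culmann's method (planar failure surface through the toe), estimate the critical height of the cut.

Culmann's analysis gives the critical failure plane at α_cr = (β + φ')/2 = (77.6 + 29.4)/2 = 53.5°, and the critical height
H_c = (4c'/γ) · sinβ cosφ' / [1 − cos(β − φ')]
    = (4·12.9/19.3) · sin77.6°·cos29.4° / [1 − cos(48.2°)]
    = 2.674 · 0.9767·0.8712 / [1 − 0.6665]
    = 2.674 · 0.8509 / 0.3335
    = 6.82 m

H_c = 6.82 m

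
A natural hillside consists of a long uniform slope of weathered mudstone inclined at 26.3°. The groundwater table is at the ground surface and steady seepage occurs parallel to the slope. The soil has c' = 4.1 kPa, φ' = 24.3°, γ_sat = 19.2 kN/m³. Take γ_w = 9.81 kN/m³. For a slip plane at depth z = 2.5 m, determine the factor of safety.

FS = 0.66

With seepage parallel to the slope and the water table at the surface, the effective normal stress on the slip plane uses the buoyant unit weight γ' = γ_sat − γ_w while the driving shear stress uses γ_sat:
FS = [c' + γ' z cos²β tanφ'] / [γ_sat z sinβ cosβ]
γ' = 19.2 − 9.81 = 9.39 kN/m³
Numerator = 4.1 + 9.39·2.5·cos²26.3°·tan24.3° = 4.1 + 9.39·2.5·0.8037·0.4515 = 12.619 kPa
Denominator = 19.2·2.5·sin26.3°·cos26.3° = 19.2·2.5·0.4431·0.8965 = 19.066 kPa
FS = 12.619 / 19.066 = 0.662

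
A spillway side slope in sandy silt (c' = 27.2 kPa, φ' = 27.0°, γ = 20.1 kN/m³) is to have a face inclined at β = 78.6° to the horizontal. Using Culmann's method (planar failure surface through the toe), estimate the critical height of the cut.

H_c = 12.48 m

Culmann's analysis gives the critical failure plane at α_cr = (β + φ')/2 = (78.6 + 27.0)/2 = 52.8°, and the critical height
H_c = (4c'/γ) · sinβ cosφ' / [1 − cos(β − φ')]
    = (4·27.2/20.1) · sin78.6°·cos27.0° / [1 − cos(51.6°)]
    = 5.413 · 0.9803·0.8910 / [1 − 0.6211]
    = 5.413 · 0.8734 / 0.3789
    = 12.48 m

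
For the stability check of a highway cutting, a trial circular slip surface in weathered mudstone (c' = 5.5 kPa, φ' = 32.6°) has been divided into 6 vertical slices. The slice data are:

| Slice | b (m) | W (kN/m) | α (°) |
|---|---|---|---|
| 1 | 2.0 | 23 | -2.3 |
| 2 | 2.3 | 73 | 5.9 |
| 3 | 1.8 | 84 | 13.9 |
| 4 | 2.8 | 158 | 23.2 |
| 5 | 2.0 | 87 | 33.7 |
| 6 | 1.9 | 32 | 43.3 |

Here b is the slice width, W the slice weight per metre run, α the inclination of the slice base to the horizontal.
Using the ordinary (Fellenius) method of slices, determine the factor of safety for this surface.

Ordinary method of slices: FS = Σ[c'·Δl_i + (W_i cosα_i)·tanφ'] / Σ W_i sinα_i, with Δl_i = b_i / cosα_i.
Slice 1: Δl = 2.0/cos(-2.3°) = 2.002 m; N'_1 = 23·cos(-2.3°) = 23.0; c'Δl = 11.01; W sinα = -0.9
Slice 2: Δl = 2.3/cos5.9° = 2.312 m; N'_2 = 73·cos5.9° = 72.6; c'Δl = 12.72; W sinα = 7.5
Slice 3: Δl = 1.8/cos13.9° = 1.854 m; N'_3 = 84·cos13.9° = 81.5; c'Δl = 10.20; W sinα = 20.2
Slice 4: Δl = 2.8/cos23.2° = 3.046 m; N'_4 = 158·cos23.2° = 145.2; c'Δl = 16.75; W sinα = 62.2
Slice 5: Δl = 2.0/cos33.7° = 2.404 m; N'_5 = 87·cos33.7° = 72.4; c'Δl = 13.22; W sinα = 48.3
Slice 6: Δl = 1.9/cos43.3° = 2.611 m; N'_6 = 32·cos43.3° = 23.3; c'Δl = 14.36; W sinα = 21.9
Σc'Δl = 78.3 kN/m; ΣN' = 418.0 kN/m; ΣW sinα = 159.2 kN/m
Resisting = 78.3 + 418.0·tan32.6° = 78.3 + 267.3 = 345.6 kN/m
FS = 345.6 / 159.2 = 2.171

FS = 2.17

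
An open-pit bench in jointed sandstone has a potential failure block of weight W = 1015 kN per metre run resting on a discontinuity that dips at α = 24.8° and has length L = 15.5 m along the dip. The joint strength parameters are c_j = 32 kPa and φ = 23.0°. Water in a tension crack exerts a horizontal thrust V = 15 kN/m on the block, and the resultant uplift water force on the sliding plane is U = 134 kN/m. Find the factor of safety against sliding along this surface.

FS = 1.88

Resolving the block weight along and normal to the plane and applying the Mohr–Coulomb strength on the joint:
N' = W cosα − U − V sinα = 1015·cos24.8° − 134 − 15·sin24.8° = 781.1 kN/m
Driving force T = W sinα + V cosα = 1015·sin24.8° + 15·cos24.8° = 439.4 kN/m
Resisting force R = c_j·L + N'·tanφ = 32·15.5 + 781.1·tan23.0° = 496.0 + 331.6 = 827.6 kN/m
FS = R / T = 827.6 / 439.4 = 1.884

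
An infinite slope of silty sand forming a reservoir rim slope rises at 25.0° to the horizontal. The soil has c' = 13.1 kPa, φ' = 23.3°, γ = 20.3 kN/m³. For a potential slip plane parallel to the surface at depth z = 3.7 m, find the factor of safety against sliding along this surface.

For an infinite slope with a slip plane parallel to the surface (no pore pressure): FS = [c' + γz cos²β tanφ'] / [γz sinβ cosβ].
γz = 20.3·3.7 = 75.11 kN/m²
Numerator = 13.1 + 75.11·cos²25.0°·tan23.3° = 13.1 + 75.11·0.8214·0.4307 = 39.670 kPa
Denominator = 75.11·sin25.0°·cos25.0° = 75.11·0.4226·0.9063 = 28.769 kPa
FS = 39.670 / 28.769 = 1.379

FS = 1.38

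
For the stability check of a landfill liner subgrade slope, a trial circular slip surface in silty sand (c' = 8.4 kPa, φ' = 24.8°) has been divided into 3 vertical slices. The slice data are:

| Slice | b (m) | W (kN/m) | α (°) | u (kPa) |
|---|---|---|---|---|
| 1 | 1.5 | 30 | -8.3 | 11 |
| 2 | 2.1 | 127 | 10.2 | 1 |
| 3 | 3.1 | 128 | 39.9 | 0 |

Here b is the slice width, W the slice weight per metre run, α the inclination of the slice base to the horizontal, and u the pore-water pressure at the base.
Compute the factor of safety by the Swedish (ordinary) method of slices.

FS = 1.72

Ordinary method of slices: FS = Σ[c'·Δl_i + (W_i cosα_i − u_i·Δl_i)·tanφ'] / Σ W_i sinα_i, with Δl_i = b_i / cosα_i.
Slice 1: Δl = 1.5/cos(-8.3°) = 1.516 m; N'_1 = 30·cos(-8.3°) − 11·1.516 = 13.0; c'Δl = 12.73; W sinα = -4.3
Slice 2: Δl = 2.1/cos10.2° = 2.134 m; N'_2 = 127·cos10.2° − 1·2.134 = 122.9; c'Δl = 17.92; W sinα = 22.5
Slice 3: Δl = 3.1/cos39.9° = 4.041 m; N'_3 = 128·cos39.9° − 0·4.041 = 98.2; c'Δl = 33.94; W sinα = 82.1
Σc'Δl = 64.6 kN/m; ΣN' = 234.1 kN/m; ΣW sinα = 100.3 kN/m
Resisting = 64.6 + 234.1·tan24.8° = 64.6 + 108.2 = 172.8 kN/m
FS = 172.8 / 100.3 = 1.723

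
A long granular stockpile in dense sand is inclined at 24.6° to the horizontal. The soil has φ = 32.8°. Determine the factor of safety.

FS = 1.41

For a dry cohesionless infinite slope the factor of safety is FS = tanφ / tanβ.
FS = tan32.8° / tan24.6° = 0.6445 / 0.4578 = 1.408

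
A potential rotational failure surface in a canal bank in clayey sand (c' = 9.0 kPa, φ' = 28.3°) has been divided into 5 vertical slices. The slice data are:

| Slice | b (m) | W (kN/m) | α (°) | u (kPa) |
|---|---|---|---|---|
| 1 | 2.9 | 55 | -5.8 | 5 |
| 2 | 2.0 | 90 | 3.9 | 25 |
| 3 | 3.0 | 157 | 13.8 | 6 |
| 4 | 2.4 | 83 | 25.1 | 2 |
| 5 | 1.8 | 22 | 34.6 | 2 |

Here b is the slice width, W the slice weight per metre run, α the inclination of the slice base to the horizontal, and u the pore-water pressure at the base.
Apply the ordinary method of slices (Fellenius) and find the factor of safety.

FS = 3.22

Ordinary method of slices: FS = Σ[c'·Δl_i + (W_i cosα_i − u_i·Δl_i)·tanφ'] / Σ W_i sinα_i, with Δl_i = b_i / cosα_i.
Slice 1: Δl = 2.9/cos(-5.8°) = 2.915 m; N'_1 = 55·cos(-5.8°) − 5·2.915 = 40.1; c'Δl = 26.23; W sinα = -5.6
Slice 2: Δl = 2.0/cos3.9° = 2.005 m; N'_2 = 90·cos3.9° − 25·2.005 = 39.7; c'Δl = 18.04; W sinα = 6.1
Slice 3: Δl = 3.0/cos13.8° = 3.089 m; N'_3 = 157·cos13.8° − 6·3.089 = 133.9; c'Δl = 27.80; W sinα = 37.4
Slice 4: Δl = 2.4/cos25.1° = 2.650 m; N'_4 = 83·cos25.1° − 2·2.650 = 69.9; c'Δl = 23.85; W sinα = 35.2
Slice 5: Δl = 1.8/cos34.6° = 2.187 m; N'_5 = 22·cos34.6° − 2·2.187 = 13.7; c'Δl = 19.68; W sinα = 12.5
Σc'Δl = 115.6 kN/m; ΣN' = 297.3 kN/m; ΣW sinα = 85.7 kN/m
Resisting = 115.6 + 297.3·tan28.3° = 115.6 + 160.1 = 275.7 kN/m
FS = 275.7 / 85.7 = 3.217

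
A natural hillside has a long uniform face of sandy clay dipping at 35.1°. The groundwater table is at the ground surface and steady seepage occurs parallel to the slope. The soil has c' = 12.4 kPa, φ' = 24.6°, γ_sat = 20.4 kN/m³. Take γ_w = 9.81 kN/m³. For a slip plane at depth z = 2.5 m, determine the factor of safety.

FS = 0.86

With seepage parallel to the slope and the water table at the surface, the effective normal stress on the slip plane uses the buoyant unit weight γ' = γ_sat − γ_w while the driving shear stress uses γ_sat:
FS = [c' + γ' z cos²β tanφ'] / [γ_sat z sinβ cosβ]
γ' = 20.4 − 9.81 = 10.59 kN/m³
Numerator = 12.4 + 10.59·2.5·cos²35.1°·tan24.6° = 12.4 + 10.59·2.5·0.6694·0.4578 = 20.514 kPa
Denominator = 20.4·2.5·sin35.1°·cos35.1° = 20.4·2.5·0.5750·0.8181 = 23.992 kPa
FS = 20.514 / 23.992 = 0.855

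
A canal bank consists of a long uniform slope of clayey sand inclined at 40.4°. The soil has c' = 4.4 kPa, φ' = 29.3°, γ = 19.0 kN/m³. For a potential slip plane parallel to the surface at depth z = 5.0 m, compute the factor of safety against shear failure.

For an infinite slope with a slip plane parallel to the surface (no pore pressure): FS = [c' + γz cos²β tanφ'] / [γz sinβ cosβ].
γz = 19.0·5.0 = 95.00 kN/m²
Numerator = 4.4 + 95.00·cos²40.4°·tan29.3° = 4.4 + 95.00·0.5799·0.5612 = 35.318 kPa
Denominator = 95.00·sin40.4°·cos40.4° = 95.00·0.6481·0.7615 = 46.889 kPa
FS = 35.318 / 46.889 = 0.753

FS = 0.75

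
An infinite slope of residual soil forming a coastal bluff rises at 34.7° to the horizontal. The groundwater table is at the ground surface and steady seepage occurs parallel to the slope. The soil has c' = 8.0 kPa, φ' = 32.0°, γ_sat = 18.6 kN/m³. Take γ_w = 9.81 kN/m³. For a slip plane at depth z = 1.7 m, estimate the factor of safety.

FS = 0.97

With seepage parallel to the slope and the water table at the surface, the effective normal stress on the slip plane uses the buoyant unit weight γ' = γ_sat − γ_w while the driving shear stress uses γ_sat:
FS = [c' + γ' z cos²β tanφ'] / [γ_sat z sinβ cosβ]
γ' = 18.6 − 9.81 = 8.79 kN/m³
Numerator = 8.0 + 8.79·1.7·cos²34.7°·tan32.0° = 8.0 + 8.79·1.7·0.6759·0.6249 = 14.311 kPa
Denominator = 18.6·1.7·sin34.7°·cos34.7° = 18.6·1.7·0.5693·0.8221 = 14.799 kPa
FS = 14.311 / 14.799 = 0.967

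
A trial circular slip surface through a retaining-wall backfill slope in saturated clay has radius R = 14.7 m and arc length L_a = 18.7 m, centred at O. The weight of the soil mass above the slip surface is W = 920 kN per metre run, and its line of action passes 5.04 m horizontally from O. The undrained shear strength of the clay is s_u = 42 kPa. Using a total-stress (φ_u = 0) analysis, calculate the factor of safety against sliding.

FS = 2.49

Taking moments about the centre O, the resisting moment is provided by the undrained shear strength acting along the arc:
M_R = s_u·L_a·R = 42·18.70·14.7 = 11545.4 kN·m/m
M_D = W·d = 920·5.04 = 4636.8 kN·m/m
FS = M_R / M_D = 11545.4 / 4636.8 = 2.490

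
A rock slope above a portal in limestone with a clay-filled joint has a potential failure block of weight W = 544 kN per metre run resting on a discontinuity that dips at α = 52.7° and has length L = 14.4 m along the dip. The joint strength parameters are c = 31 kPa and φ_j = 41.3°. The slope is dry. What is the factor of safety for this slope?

Resolving the block weight along and normal to the plane and applying the Mohr–Coulomb strength on the joint:
N' = W cosα = 544·cos52.7° = 329.7 kN/m
Driving force T = W sinα = 544·sin52.7° = 432.7 kN/m
Resisting force R = c·L + N'·tanφ_j = 31·14.4 + 329.7·tan41.3° = 446.4 + 289.6 = 736.0 kN/m
FS = R / T = 736.0 / 432.7 = 1.701

FS = 1.70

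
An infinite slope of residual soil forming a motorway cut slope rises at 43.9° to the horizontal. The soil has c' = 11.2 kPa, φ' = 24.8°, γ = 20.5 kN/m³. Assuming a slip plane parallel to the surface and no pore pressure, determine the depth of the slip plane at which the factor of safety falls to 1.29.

Setting FS = 1.29 in FS = [c' + γz cos²β tanφ'] / [γz sinβ cosβ] and solving for z:
z = c' / [γ cosβ (FS·sinβ − cosβ·tanφ')]
  = 11.2 / [20.5·cos43.9°·(1.29·sin43.9° − cos43.9°·tan24.8°)]
  = 11.2 / [20.5·0.7206·(1.29·0.6934 − 0.7206·0.4621)]
  = 11.2 / 8.2948 = 1.350 m

z = 1.35 m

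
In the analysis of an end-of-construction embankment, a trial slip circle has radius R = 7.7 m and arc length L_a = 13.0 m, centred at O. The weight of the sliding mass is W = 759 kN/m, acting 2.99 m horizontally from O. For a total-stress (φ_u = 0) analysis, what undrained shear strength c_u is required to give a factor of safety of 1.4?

FS = c_u·L_a·R / (W·d), so c_u = FS·W·d / (L_a·R).
c_u = 1.4·759·2.99 / (13.00·7.7) = 3177.2 / 100.10 = 31.74 kPa

c_u = 31.7 kPa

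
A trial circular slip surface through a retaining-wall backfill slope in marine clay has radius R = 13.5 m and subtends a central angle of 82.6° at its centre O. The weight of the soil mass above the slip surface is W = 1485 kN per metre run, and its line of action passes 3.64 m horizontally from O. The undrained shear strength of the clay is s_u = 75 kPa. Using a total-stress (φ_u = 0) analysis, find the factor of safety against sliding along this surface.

FS = 3.65

Taking moments about the centre O, the resisting moment is provided by the undrained shear strength acting along the arc:
Arc length L_a = R·θ = 13.5·(82.6°·π/180) = 13.5·1.4416 = 19.46 m
M_R = s_u·L_a·R = 75·19.46·13.5 = 19705.4 kN·m/m
M_D = W·d = 1485·3.64 = 5405.4 kN·m/m
FS = M_R / M_D = 19705.4 / 5405.4 = 3.646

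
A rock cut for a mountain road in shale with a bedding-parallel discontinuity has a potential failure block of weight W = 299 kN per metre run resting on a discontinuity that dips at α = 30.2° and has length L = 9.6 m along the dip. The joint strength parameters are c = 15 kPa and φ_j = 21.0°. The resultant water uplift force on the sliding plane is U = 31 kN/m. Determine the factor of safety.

FS = 1.54

Resolving the block weight along and normal to the plane and applying the Mohr–Coulomb strength on the joint:
N' = W cosα − U = 299·cos30.2° − 31 = 227.4 kN/m
Driving force T = W sinα = 299·sin30.2° = 150.4 kN/m
Resisting force R = c·L + N'·tanφ_j = 15·9.6 + 227.4·tan21.0° = 144.0 + 87.3 = 231.3 kN/m
FS = R / T = 231.3 / 150.4 = 1.538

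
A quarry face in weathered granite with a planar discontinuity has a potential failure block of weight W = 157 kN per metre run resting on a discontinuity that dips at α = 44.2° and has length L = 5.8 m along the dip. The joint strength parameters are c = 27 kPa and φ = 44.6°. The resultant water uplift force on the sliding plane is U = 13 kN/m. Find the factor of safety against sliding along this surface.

Resolving the block weight along and normal to the plane and applying the Mohr–Coulomb strength on the joint:
N' = W cosα − U = 157·cos44.2° − 13 = 99.6 kN/m
Driving force T = W sinα = 157·sin44.2° = 109.5 kN/m
Resisting force R = c·L + N'·tanφ = 27·5.8 + 99.6·tan44.6° = 156.6 + 98.2 = 254.8 kN/m
FS = R / T = 254.8 / 109.5 = 2.328

FS = 2.33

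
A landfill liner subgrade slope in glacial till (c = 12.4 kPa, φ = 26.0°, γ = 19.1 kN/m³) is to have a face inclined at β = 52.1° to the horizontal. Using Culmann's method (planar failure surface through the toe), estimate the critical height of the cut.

H_c = 18.06 m

Culmann's analysis gives the critical failure plane at α_cr = (β + φ)/2 = (52.1 + 26.0)/2 = 39.0°, and the critical height
H_c = (4c/γ) · sinβ cosφ / [1 − cos(β − φ)]
    = (4·12.4/19.1) · sin52.1°·cos26.0° / [1 − cos(26.1°)]
    = 2.597 · 0.7891·0.8988 / [1 − 0.8980]
    = 2.597 · 0.7092 / 0.1020
    = 18.06 m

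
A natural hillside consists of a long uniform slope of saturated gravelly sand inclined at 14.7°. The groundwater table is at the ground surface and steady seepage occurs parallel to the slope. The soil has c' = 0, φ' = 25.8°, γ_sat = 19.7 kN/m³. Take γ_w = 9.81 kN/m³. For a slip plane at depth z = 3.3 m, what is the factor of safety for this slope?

With seepage parallel to the slope and the water table at the surface, the effective normal stress on the slip plane uses the buoyant unit weight γ' = γ_sat − γ_w while the driving shear stress uses γ_sat:
FS = [c' + γ' z cos²β tanφ'] / [γ_sat z sinβ cosβ]
(For c' = 0 this reduces to FS = (γ'/γ_sat)·tanφ'/tanβ.)
γ' = 19.7 − 9.81 = 9.89 kN/m³
Numerator = 0.0 + 9.89·3.3·cos²14.7°·tan25.8° = 0.0 + 9.89·3.3·0.9356·0.4834 = 14.761 kPa
Denominator = 19.7·3.3·sin14.7°·cos14.7° = 19.7·3.3·0.2538·0.9673 = 15.957 kPa
FS = 14.761 / 15.957 = 0.925

FS = 0.93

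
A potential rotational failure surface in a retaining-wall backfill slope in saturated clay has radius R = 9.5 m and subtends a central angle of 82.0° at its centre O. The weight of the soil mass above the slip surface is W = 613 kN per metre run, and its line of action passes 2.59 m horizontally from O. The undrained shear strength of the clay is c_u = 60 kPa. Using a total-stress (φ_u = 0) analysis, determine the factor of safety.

Taking moments about the centre O, the resisting moment is provided by the undrained shear strength acting along the arc:
Arc length L_a = R·θ = 9.5·(82.0°·π/180) = 9.5·1.4312 = 13.60 m
M_R = c_u·L_a·R = 60·13.60·9.5 = 7749.8 kN·m/m
M_D = W·d = 613·2.59 = 1587.7 kN·m/m
FS = M_R / M_D = 7749.8 / 1587.7 = 4.881

FS = 4.88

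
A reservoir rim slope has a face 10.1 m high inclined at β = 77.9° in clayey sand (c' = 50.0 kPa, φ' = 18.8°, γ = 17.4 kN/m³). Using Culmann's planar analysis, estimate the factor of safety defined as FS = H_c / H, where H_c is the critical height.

H_c = (4c'/γ) · sinβ cosφ' / [1 − cos(β − φ')]
    = (4·50.0/17.4) · sin77.9°·cos18.8° / [1 − cos59.1°]
    = 11.494 · 0.9256 / 0.4865 = 21.87 m
FS = H_c / H = 21.87 / 10.1 = 2.165

FS = 2.17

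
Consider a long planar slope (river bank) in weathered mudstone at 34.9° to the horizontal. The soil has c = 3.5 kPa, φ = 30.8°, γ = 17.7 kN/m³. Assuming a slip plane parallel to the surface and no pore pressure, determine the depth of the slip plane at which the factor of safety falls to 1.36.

z = 0.83 m

Setting FS = 1.36 in FS = [c + γz cos²β tanφ] / [γz sinβ cosβ] and solving for z:
z = c / [γ cosβ (FS·sinβ − cosβ·tanφ)]
  = 3.5 / [17.7·cos34.9°·(1.36·sin34.9° − cos34.9°·tan30.8°)]
  = 3.5 / [17.7·0.8202·(1.36·0.5721 − 0.8202·0.5961)]
  = 3.5 / 4.1984 = 0.834 m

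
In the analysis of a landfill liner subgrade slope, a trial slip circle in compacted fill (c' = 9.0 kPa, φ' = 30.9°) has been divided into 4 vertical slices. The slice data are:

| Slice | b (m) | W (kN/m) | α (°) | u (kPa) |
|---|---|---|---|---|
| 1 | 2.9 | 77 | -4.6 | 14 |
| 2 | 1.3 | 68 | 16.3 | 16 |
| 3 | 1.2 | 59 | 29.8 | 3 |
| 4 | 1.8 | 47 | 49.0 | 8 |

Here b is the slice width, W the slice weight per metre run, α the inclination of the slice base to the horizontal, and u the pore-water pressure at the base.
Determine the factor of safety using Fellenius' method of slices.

Ordinary method of slices: FS = Σ[c'·Δl_i + (W_i cosα_i − u_i·Δl_i)·tanφ'] / Σ W_i sinα_i, with Δl_i = b_i / cosα_i.
Slice 1: Δl = 2.9/cos(-4.6°) = 2.909 m; N'_1 = 77·cos(-4.6°) − 14·2.909 = 36.0; c'Δl = 26.18; W sinα = -6.2
Slice 2: Δl = 1.3/cos16.3° = 1.354 m; N'_2 = 68·cos16.3° − 16·1.354 = 43.6; c'Δl = 12.19; W sinα = 19.1
Slice 3: Δl = 1.2/cos29.8° = 1.383 m; N'_3 = 59·cos29.8° − 3·1.383 = 47.0; c'Δl = 12.45; W sinα = 29.3
Slice 4: Δl = 1.8/cos49.0° = 2.744 m; N'_4 = 47·cos49.0° − 8·2.744 = 8.9; c'Δl = 24.69; W sinα = 35.5
Σc'Δl = 75.5 kN/m; ΣN' = 135.6 kN/m; ΣW sinα = 77.7 kN/m
Resisting = 75.5 + 135.6·tan30.9° = 75.5 + 81.1 = 156.6 kN/m
FS = 156.6 / 77.7 = 2.016

FS = 2.02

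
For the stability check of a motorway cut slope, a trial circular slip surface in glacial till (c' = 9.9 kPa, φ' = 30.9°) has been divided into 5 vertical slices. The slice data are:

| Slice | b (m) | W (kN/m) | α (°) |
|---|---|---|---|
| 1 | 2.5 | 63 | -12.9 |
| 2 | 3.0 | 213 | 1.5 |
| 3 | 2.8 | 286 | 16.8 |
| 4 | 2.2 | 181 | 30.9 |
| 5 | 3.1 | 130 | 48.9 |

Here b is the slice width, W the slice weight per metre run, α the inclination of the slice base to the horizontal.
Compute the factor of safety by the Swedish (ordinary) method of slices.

Ordinary method of slices: FS = Σ[c'·Δl_i + (W_i cosα_i)·tanφ'] / Σ W_i sinα_i, with Δl_i = b_i / cosα_i.
Slice 1: Δl = 2.5/cos(-12.9°) = 2.565 m; N'_1 = 63·cos(-12.9°) = 61.4; c'Δl = 25.39; W sinα = -14.1
Slice 2: Δl = 3.0/cos1.5° = 3.001 m; N'_2 = 213·cos1.5° = 212.9; c'Δl = 29.71; W sinα = 5.6
Slice 3: Δl = 2.8/cos16.8° = 2.925 m; N'_3 = 286·cos16.8° = 273.8; c'Δl = 28.96; W sinα = 82.7
Slice 4: Δl = 2.2/cos30.9° = 2.564 m; N'_4 = 181·cos30.9° = 155.3; c'Δl = 25.38; W sinα = 93.0
Slice 5: Δl = 3.1/cos48.9° = 4.716 m; N'_5 = 130·cos48.9° = 85.5; c'Δl = 46.69; W sinα = 98.0
Σc'Δl = 156.1 kN/m; ΣN' = 788.9 kN/m; ΣW sinα = 265.1 kN/m
Resisting = 156.1 + 788.9·tan30.9° = 156.1 + 472.1 = 628.3 kN/m
FS = 628.3 / 265.1 = 2.370

FS = 2.37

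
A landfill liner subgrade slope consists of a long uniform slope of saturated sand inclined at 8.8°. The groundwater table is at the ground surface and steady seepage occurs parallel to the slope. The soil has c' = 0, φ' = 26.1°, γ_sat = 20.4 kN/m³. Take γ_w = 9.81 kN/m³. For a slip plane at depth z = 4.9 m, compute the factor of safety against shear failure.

FS = 1.64

With seepage parallel to the slope and the water table at the surface, the effective normal stress on the slip plane uses the buoyant unit weight γ' = γ_sat − γ_w while the driving shear stress uses γ_sat:
FS = [c' + γ' z cos²β tanφ'] / [γ_sat z sinβ cosβ]
(For c' = 0 this reduces to FS = (γ'/γ_sat)·tanφ'/tanβ.)
γ' = 20.4 − 9.81 = 10.59 kN/m³
Numerator = 0.0 + 10.59·4.9·cos²8.8°·tan26.1° = 0.0 + 10.59·4.9·0.9766·0.4899 = 24.826 kPa
Denominator = 20.4·4.9·sin8.8°·cos8.8° = 20.4·4.9·0.1530·0.9882 = 15.112 kPa
FS = 24.826 / 15.112 = 1.643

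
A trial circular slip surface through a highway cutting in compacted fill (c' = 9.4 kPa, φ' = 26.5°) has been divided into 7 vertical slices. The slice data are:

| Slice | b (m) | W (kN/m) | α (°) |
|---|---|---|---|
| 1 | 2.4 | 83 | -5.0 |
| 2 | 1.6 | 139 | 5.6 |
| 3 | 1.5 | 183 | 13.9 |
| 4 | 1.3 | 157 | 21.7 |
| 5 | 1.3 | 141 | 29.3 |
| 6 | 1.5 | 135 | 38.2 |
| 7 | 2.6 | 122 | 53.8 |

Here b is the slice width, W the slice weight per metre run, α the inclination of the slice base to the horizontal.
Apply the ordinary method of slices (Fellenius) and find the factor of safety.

FS = 1.56

Ordinary method of slices: FS = Σ[c'·Δl_i + (W_i cosα_i)·tanφ'] / Σ W_i sinα_i, with Δl_i = b_i / cosα_i.
Slice 1: Δl = 2.4/cos(-5.0°) = 2.409 m; N'_1 = 83·cos(-5.0°) = 82.7; c'Δl = 22.65; W sinα = -7.2
Slice 2: Δl = 1.6/cos5.6° = 1.608 m; N'_2 = 139·cos5.6° = 138.3; c'Δl = 15.11; W sinα = 13.6
Slice 3: Δl = 1.5/cos13.9° = 1.545 m; N'_3 = 183·cos13.9° = 177.6; c'Δl = 14.53; W sinα = 44.0
Slice 4: Δl = 1.3/cos21.7° = 1.399 m; N'_4 = 157·cos21.7° = 145.9; c'Δl = 13.15; W sinα = 58.1
Slice 5: Δl = 1.3/cos29.3° = 1.491 m; N'_5 = 141·cos29.3° = 123.0; c'Δl = 14.01; W sinα = 69.0
Slice 6: Δl = 1.5/cos38.2° = 1.909 m; N'_6 = 135·cos38.2° = 106.1; c'Δl = 17.94; W sinα = 83.5
Slice 7: Δl = 2.6/cos53.8° = 4.402 m; N'_7 = 122·cos53.8° = 72.1; c'Δl = 41.38; W sinα = 98.4
Σc'Δl = 138.8 kN/m; ΣN' = 845.6 kN/m; ΣW sinα = 359.3 kN/m
Resisting = 138.8 + 845.6·tan26.5° = 138.8 + 421.6 = 560.4 kN/m
FS = 560.4 / 359.3 = 1.560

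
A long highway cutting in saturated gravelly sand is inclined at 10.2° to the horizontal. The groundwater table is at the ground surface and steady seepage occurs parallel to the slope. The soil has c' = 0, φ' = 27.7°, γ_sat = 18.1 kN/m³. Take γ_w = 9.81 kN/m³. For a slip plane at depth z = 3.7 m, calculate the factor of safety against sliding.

FS = 1.34

With seepage parallel to the slope and the water table at the surface, the effective normal stress on the slip plane uses the buoyant unit weight γ' = γ_sat − γ_w while the driving shear stress uses γ_sat:
FS = [c' + γ' z cos²β tanφ'] / [γ_sat z sinβ cosβ]
(For c' = 0 this reduces to FS = (γ'/γ_sat)·tanφ'/tanβ.)
γ' = 18.1 − 9.81 = 8.29 kN/m³
Numerator = 0.0 + 8.29·3.7·cos²10.2°·tan27.7° = 0.0 + 8.29·3.7·0.9686·0.5250 = 15.599 kPa
Denominator = 18.1·3.7·sin10.2°·cos10.2° = 18.1·3.7·0.1771·0.9842 = 11.672 kPa
FS = 15.599 / 11.672 = 1.336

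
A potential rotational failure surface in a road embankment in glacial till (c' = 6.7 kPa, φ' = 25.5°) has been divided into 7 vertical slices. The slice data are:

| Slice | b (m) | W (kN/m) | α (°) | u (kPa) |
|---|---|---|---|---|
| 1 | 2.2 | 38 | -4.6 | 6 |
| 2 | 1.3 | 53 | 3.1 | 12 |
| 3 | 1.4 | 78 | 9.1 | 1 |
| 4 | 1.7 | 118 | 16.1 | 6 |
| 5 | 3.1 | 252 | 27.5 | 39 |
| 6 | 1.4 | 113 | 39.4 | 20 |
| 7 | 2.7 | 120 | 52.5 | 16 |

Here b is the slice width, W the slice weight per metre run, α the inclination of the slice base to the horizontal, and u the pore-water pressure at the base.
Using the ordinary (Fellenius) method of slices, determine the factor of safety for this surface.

FS = 0.89

Ordinary method of slices: FS = Σ[c'·Δl_i + (W_i cosα_i − u_i·Δl_i)·tanφ'] / Σ W_i sinα_i, with Δl_i = b_i / cosα_i.
Slice 1: Δl = 2.2/cos(-4.6°) = 2.207 m; N'_1 = 38·cos(-4.6°) − 6·2.207 = 24.6; c'Δl = 14.79; W sinα = -3.0
Slice 2: Δl = 1.3/cos3.1° = 1.302 m; N'_2 = 53·cos3.1° − 12·1.302 = 37.3; c'Δl = 8.72; W sinα = 2.9
Slice 3: Δl = 1.4/cos9.1° = 1.418 m; N'_3 = 78·cos9.1° − 1·1.418 = 75.6; c'Δl = 9.50; W sinα = 12.3
Slice 4: Δl = 1.7/cos16.1° = 1.769 m; N'_4 = 118·cos16.1° − 6·1.769 = 102.8; c'Δl = 11.85; W sinα = 32.7
Slice 5: Δl = 3.1/cos27.5° = 3.495 m; N'_5 = 252·cos27.5° − 39·3.495 = 87.2; c'Δl = 23.42; W sinα = 116.4
Slice 6: Δl = 1.4/cos39.4° = 1.812 m; N'_6 = 113·cos39.4° − 20·1.812 = 51.1; c'Δl = 12.14; W sinα = 71.7
Slice 7: Δl = 2.7/cos52.5° = 4.435 m; N'_7 = 120·cos52.5° − 16·4.435 = 2.1; c'Δl = 29.72; W sinα = 95.2
Σc'Δl = 110.1 kN/m; ΣN' = 380.7 kN/m; ΣW sinα = 328.2 kN/m
Resisting = 110.1 + 380.7·tan25.5° = 110.1 + 181.6 = 291.7 kN/m
FS = 291.7 / 328.2 = 0.889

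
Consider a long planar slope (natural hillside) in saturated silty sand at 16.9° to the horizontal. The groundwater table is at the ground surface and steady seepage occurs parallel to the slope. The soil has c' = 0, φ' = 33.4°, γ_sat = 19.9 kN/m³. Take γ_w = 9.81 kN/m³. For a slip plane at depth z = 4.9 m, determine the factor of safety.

FS = 1.10

With seepage parallel to the slope and the water table at the surface, the effective normal stress on the slip plane uses the buoyant unit weight γ' = γ_sat − γ_w while the driving shear stress uses γ_sat:
FS = [c' + γ' z cos²β tanφ'] / [γ_sat z sinβ cosβ]
(For c' = 0 this reduces to FS = (γ'/γ_sat)·tanφ'/tanβ.)
γ' = 19.9 − 9.81 = 10.09 kN/m³
Numerator = 0.0 + 10.09·4.9·cos²16.9°·tan33.4° = 0.0 + 10.09·4.9·0.9155·0.6594 = 29.845 kPa
Denominator = 19.9·4.9·sin16.9°·cos16.9° = 19.9·4.9·0.2907·0.9568 = 27.122 kPa
FS = 29.845 / 27.122 = 1.100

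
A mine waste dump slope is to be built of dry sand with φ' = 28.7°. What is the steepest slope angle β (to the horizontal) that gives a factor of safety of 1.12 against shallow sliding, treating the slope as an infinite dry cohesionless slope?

For an infinite dry cohesionless slope FS = tanφ'/tanβ, so tanβ = tanφ' / FS.
tanβ = tan28.7° / 1.12 = 0.5475 / 1.12 = 0.4888
β = arctan(0.4888) = 26.05°

β = 26.1°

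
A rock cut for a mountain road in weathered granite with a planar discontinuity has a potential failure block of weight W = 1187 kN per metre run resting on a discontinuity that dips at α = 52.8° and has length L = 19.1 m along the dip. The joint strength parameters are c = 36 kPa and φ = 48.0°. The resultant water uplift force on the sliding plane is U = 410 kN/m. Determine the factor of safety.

Resolving the block weight along and normal to the plane and applying the Mohr–Coulomb strength on the joint:
N' = W cosα − U = 1187·cos52.8° − 410 = 307.7 kN/m
Driving force T = W sinα = 1187·sin52.8° = 945.5 kN/m
Resisting force R = c·L + N'·tanφ = 36·19.1 + 307.7·tan48.0° = 687.6 + 341.7 = 1029.3 kN/m
FS = R / T = 1029.3 / 945.5 = 1.089

FS = 1.09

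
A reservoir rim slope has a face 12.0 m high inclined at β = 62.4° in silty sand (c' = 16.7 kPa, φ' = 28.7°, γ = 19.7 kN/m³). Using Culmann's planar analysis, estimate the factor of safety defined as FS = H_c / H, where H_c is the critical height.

FS = 1.31

H_c = (4c'/γ) · sinβ cosφ' / [1 − cos(β − φ')]
    = (4·16.7/19.7) · sin62.4°·cos28.7° / [1 − cos33.7°]
    = 3.391 · 0.7773 / 0.1680 = 15.69 m
FS = H_c / H = 15.69 / 12.0 = 1.307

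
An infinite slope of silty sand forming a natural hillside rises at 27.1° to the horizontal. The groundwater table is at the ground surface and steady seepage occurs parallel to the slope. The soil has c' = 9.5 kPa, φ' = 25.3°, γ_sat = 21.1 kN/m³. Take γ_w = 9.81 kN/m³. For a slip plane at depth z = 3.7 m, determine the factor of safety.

FS = 0.79

With seepage parallel to the slope and the water table at the surface, the effective normal stress on the slip plane uses the buoyant unit weight γ' = γ_sat − γ_w while the driving shear stress uses γ_sat:
FS = [c' + γ' z cos²β tanφ'] / [γ_sat z sinβ cosβ]
γ' = 21.1 − 9.81 = 11.29 kN/m³
Numerator = 9.5 + 11.29·3.7·cos²27.1°·tan25.3° = 9.5 + 11.29·3.7·0.7925·0.4727 = 25.148 kPa
Denominator = 21.1·3.7·sin27.1°·cos27.1° = 21.1·3.7·0.4555·0.8902 = 31.660 kPa
FS = 25.148 / 31.660 = 0.794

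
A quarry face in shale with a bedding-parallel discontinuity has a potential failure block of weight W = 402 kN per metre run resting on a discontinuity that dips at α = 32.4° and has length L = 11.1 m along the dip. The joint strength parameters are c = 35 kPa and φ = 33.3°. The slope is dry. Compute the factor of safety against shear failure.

FS = 2.84

Resolving the block weight along and normal to the plane and applying the Mohr–Coulomb strength on the joint:
N' = W cosα = 402·cos32.4° = 339.4 kN/m
Driving force T = W sinα = 402·sin32.4° = 215.4 kN/m
Resisting force R = c·L + N'·tanφ = 35·11.1 + 339.4·tan33.3° = 388.5 + 223.0 = 611.5 kN/m
FS = R / T = 611.5 / 215.4 = 2.839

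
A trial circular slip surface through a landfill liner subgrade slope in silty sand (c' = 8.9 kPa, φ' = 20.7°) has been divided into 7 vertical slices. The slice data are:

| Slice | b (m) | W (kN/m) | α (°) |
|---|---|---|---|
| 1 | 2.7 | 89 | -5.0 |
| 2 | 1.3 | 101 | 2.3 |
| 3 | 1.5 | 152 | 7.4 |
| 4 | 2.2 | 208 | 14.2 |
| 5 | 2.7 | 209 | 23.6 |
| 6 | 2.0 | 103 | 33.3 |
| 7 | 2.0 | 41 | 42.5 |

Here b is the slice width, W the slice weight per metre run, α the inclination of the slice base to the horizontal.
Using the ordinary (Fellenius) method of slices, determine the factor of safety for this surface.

FS = 1.97

Ordinary method of slices: FS = Σ[c'·Δl_i + (W_i cosα_i)·tanφ'] / Σ W_i sinα_i, with Δl_i = b_i / cosα_i.
Slice 1: Δl = 2.7/cos(-5.0°) = 2.710 m; N'_1 = 89·cos(-5.0°) = 88.7; c'Δl = 24.12; W sinα = -7.8
Slice 2: Δl = 1.3/cos2.3° = 1.301 m; N'_2 = 101·cos2.3° = 100.9; c'Δl = 11.58; W sinα = 4.1
Slice 3: Δl = 1.5/cos7.4° = 1.513 m; N'_3 = 152·cos7.4° = 150.7; c'Δl = 13.46; W sinα = 19.6
Slice 4: Δl = 2.2/cos14.2° = 2.269 m; N'_4 = 208·cos14.2° = 201.6; c'Δl = 20.20; W sinα = 51.0
Slice 5: Δl = 2.7/cos23.6° = 2.946 m; N'_5 = 209·cos23.6° = 191.5; c'Δl = 26.22; W sinα = 83.7
Slice 6: Δl = 2.0/cos33.3° = 2.393 m; N'_6 = 103·cos33.3° = 86.1; c'Δl = 21.30; W sinα = 56.5
Slice 7: Δl = 2.0/cos42.5° = 2.713 m; N'_7 = 41·cos42.5° = 30.2; c'Δl = 24.14; W sinα = 27.7
Σc'Δl = 141.0 kN/m; ΣN' = 849.8 kN/m; ΣW sinα = 234.8 kN/m
Resisting = 141.0 + 849.8·tan20.7° = 141.0 + 321.1 = 462.1 kN/m
FS = 462.1 / 234.8 = 1.968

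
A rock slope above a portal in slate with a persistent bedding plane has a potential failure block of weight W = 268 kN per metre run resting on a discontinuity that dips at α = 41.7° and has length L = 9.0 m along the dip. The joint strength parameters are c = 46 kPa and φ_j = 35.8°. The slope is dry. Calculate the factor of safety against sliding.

Resolving the block weight along and normal to the plane and applying the Mohr–Coulomb strength on the joint:
N' = W cosα = 268·cos41.7° = 200.1 kN/m
Driving force T = W sinα = 268·sin41.7° = 178.3 kN/m
Resisting force R = c·L + N'·tanφ_j = 46·9.0 + 200.1·tan35.8° = 414.0 + 144.3 = 558.3 kN/m
FS = R / T = 558.3 / 178.3 = 3.132

FS = 3.13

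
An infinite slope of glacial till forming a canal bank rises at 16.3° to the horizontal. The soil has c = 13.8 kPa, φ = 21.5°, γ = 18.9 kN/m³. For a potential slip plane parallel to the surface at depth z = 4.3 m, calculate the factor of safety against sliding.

For an infinite slope with a slip plane parallel to the surface (no pore pressure): FS = [c + γz cos²β tanφ] / [γz sinβ cosβ].
γz = 18.9·4.3 = 81.27 kN/m²
Numerator = 13.8 + 81.27·cos²16.3°·tan21.5° = 13.8 + 81.27·0.9212·0.3939 = 43.291 kPa
Denominator = 81.27·sin16.3°·cos16.3° = 81.27·0.2807·0.9598 = 21.893 kPa
FS = 43.291 / 21.893 = 1.977

FS = 1.98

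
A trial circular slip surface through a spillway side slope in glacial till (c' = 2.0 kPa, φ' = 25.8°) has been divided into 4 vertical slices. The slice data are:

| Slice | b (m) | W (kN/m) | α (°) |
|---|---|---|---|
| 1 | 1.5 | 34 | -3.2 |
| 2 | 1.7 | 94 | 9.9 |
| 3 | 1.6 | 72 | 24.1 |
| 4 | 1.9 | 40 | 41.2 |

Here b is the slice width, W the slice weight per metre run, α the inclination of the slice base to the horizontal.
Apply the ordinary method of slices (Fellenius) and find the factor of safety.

Ordinary method of slices: FS = Σ[c'·Δl_i + (W_i cosα_i)·tanφ'] / Σ W_i sinα_i, with Δl_i = b_i / cosα_i.
Slice 1: Δl = 1.5/cos(-3.2°) = 1.502 m; N'_1 = 34·cos(-3.2°) = 33.9; c'Δl = 3.00; W sinα = -1.9
Slice 2: Δl = 1.7/cos9.9° = 1.726 m; N'_2 = 94·cos9.9° = 92.6; c'Δl = 3.45; W sinα = 16.2
Slice 3: Δl = 1.6/cos24.1° = 1.753 m; N'_3 = 72·cos24.1° = 65.7; c'Δl = 3.51; W sinα = 29.4
Slice 4: Δl = 1.9/cos41.2° = 2.525 m; N'_4 = 40·cos41.2° = 30.1; c'Δl = 5.05; W sinα = 26.3
Σc'Δl = 15.0 kN/m; ΣN' = 222.4 kN/m; ΣW sinα = 70.0 kN/m
Resisting = 15.0 + 222.4·tan25.8° = 15.0 + 107.5 = 122.5 kN/m
FS = 122.5 / 70.0 = 1.750

FS = 1.75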